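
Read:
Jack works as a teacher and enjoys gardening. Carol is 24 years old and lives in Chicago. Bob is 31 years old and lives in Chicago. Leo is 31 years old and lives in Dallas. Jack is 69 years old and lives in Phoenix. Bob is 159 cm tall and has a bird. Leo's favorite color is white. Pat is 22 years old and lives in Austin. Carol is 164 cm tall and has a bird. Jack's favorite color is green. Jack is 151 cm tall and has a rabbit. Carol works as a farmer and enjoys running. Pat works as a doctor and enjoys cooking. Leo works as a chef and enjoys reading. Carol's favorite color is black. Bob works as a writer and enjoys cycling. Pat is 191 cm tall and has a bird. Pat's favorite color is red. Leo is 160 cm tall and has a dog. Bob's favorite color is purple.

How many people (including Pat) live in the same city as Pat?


Pat lives in Austin. Count = 1

1


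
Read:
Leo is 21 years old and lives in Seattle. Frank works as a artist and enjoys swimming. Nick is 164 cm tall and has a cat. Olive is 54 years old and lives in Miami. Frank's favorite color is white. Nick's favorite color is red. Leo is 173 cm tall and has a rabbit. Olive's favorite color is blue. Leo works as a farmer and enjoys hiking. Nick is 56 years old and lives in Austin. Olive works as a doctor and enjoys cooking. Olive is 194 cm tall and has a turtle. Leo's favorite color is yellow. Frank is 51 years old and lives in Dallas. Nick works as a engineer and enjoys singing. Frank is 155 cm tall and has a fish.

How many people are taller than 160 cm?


Taller than 160: 3

3


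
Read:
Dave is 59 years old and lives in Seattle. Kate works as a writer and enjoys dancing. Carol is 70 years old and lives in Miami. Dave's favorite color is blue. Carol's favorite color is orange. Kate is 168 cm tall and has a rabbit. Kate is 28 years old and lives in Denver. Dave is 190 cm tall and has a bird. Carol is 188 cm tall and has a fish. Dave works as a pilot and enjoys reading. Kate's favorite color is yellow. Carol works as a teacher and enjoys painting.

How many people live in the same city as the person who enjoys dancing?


Person with hobby dancing is Kate, city Denver. Count = 1

1


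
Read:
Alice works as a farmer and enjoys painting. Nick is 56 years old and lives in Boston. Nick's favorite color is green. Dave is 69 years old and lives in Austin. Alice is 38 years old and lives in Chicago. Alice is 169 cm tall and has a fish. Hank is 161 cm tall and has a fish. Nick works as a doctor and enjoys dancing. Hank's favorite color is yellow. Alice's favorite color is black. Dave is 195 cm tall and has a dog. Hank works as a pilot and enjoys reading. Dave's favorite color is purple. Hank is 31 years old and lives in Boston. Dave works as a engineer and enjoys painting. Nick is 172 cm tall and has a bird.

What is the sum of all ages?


38+56+69+31 = 194

194


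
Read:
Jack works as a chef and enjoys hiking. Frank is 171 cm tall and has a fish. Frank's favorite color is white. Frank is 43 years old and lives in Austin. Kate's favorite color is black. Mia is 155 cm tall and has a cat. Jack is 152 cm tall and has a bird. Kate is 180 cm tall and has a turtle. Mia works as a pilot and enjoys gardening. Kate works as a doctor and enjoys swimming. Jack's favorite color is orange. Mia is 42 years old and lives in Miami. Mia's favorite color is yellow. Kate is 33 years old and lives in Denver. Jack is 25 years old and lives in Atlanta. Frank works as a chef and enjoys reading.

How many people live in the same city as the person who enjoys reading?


Person with hobby reading is Frank, city Austin. Count = 1

1


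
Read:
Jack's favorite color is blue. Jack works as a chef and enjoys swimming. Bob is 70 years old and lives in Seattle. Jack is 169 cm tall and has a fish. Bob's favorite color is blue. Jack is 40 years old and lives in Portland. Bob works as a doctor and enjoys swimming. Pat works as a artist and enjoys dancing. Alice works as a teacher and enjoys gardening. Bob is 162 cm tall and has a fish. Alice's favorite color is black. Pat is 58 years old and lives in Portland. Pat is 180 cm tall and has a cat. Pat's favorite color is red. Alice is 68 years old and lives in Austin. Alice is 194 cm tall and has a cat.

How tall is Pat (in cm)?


Pat is 180 cm tall

180


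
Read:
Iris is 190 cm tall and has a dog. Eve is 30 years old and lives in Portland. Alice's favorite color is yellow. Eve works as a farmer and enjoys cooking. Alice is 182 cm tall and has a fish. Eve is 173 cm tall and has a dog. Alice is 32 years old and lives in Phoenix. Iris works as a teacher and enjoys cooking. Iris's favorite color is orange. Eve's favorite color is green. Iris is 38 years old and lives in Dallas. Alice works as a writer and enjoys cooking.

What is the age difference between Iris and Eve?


|38 - 30| = 8

8


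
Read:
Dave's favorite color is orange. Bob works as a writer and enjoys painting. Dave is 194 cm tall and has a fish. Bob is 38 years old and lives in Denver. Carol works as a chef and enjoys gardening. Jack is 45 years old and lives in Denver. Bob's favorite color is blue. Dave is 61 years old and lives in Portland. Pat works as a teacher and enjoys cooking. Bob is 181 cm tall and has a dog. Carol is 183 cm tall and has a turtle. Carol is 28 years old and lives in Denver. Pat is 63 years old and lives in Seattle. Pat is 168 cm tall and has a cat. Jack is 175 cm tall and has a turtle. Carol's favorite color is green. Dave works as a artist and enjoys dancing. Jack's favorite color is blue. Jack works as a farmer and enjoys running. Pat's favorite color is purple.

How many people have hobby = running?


Count: 1

1


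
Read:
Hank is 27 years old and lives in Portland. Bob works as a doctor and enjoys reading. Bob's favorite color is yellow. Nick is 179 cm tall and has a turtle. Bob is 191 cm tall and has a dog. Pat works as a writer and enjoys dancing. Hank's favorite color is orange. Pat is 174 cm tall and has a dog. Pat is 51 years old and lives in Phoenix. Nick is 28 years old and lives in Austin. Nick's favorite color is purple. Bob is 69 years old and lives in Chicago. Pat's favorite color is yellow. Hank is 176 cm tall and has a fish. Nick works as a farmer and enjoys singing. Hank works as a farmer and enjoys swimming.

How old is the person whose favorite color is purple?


Person with favorite color=purple is Nick, age 28

28


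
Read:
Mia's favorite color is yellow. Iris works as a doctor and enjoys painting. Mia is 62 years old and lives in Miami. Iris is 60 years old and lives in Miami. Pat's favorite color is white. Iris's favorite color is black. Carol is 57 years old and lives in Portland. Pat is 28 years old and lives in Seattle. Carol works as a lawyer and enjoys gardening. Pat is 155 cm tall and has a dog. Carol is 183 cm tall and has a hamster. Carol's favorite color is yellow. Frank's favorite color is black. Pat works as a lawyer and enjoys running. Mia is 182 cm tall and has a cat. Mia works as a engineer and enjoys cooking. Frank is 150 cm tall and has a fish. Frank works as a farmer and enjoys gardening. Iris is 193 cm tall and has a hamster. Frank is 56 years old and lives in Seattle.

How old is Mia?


Mia is 62 years old

62


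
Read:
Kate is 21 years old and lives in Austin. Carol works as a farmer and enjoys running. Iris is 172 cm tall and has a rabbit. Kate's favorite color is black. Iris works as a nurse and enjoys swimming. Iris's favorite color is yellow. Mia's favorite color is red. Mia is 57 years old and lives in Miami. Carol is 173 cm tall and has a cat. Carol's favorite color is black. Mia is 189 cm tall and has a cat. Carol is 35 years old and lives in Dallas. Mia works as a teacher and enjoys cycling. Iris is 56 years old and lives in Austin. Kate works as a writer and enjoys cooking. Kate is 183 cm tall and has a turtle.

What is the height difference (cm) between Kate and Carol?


|183 - 173| = 10

10


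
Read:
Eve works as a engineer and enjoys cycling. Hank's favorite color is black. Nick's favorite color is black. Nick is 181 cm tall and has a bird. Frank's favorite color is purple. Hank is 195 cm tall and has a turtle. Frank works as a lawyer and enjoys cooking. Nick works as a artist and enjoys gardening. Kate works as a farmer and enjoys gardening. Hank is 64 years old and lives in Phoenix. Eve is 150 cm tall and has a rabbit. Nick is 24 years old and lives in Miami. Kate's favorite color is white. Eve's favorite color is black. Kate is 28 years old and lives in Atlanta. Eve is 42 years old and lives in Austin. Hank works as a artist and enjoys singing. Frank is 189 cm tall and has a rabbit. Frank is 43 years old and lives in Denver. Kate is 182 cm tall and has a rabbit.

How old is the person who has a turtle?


Person with turtle is Hank, age 64

64


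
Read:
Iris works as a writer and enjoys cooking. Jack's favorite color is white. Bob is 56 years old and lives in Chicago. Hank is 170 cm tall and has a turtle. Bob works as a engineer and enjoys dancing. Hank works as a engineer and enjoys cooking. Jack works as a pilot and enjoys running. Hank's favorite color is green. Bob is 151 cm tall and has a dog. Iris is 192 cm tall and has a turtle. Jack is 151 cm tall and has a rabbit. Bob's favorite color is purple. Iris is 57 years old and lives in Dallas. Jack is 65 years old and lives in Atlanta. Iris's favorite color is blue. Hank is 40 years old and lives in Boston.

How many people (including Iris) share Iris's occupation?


Iris is a writer. Count = 1

1


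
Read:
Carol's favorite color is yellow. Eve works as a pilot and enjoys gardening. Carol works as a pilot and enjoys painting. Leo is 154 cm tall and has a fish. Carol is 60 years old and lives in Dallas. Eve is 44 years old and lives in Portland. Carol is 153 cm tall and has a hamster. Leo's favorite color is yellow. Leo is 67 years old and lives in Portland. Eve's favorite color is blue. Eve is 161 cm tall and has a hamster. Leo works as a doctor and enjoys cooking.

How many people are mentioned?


People: Eve, Leo, Carol. Count = 3

3


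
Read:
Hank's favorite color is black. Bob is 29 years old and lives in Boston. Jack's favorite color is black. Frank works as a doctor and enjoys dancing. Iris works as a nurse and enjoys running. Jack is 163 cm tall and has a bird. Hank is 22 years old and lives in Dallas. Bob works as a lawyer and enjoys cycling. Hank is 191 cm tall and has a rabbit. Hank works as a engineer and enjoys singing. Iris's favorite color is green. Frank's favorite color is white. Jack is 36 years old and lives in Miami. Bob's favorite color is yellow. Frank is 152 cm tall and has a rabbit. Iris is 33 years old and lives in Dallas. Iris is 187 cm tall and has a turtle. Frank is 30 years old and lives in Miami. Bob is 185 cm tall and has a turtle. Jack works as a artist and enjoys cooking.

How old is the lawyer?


The lawyer is Bob, age 29

29


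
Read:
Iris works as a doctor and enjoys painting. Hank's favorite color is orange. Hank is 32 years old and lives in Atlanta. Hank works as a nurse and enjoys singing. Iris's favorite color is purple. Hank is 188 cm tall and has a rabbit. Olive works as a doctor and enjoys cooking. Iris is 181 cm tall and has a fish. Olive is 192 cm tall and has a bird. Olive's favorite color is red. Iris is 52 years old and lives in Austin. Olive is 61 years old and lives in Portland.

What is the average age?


Sum=145, n=3, avg=48.33

48.33


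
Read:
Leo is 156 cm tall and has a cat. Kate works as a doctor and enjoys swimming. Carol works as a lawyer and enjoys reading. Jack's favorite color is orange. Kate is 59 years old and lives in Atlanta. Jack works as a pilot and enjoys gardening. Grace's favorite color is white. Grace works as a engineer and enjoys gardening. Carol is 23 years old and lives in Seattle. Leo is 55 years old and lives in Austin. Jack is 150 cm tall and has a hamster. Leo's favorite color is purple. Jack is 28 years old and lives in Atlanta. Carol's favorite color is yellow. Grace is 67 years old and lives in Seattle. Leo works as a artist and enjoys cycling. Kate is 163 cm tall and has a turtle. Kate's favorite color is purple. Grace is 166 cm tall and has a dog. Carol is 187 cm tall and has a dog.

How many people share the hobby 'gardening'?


Count: 2

2


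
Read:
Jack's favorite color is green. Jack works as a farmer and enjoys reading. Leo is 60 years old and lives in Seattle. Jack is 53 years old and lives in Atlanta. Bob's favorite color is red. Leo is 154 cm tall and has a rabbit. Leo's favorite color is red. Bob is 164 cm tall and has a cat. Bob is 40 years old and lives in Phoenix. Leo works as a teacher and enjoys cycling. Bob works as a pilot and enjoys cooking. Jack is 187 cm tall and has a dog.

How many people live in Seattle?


Count in Seattle: 1

1


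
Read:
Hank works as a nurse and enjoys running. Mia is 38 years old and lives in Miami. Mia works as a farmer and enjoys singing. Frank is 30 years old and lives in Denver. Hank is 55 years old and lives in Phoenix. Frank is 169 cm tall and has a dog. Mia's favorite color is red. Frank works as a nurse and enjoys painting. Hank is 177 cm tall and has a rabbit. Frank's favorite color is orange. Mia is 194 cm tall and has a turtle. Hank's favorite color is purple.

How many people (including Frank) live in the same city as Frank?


Frank lives in Denver. Count = 1

1


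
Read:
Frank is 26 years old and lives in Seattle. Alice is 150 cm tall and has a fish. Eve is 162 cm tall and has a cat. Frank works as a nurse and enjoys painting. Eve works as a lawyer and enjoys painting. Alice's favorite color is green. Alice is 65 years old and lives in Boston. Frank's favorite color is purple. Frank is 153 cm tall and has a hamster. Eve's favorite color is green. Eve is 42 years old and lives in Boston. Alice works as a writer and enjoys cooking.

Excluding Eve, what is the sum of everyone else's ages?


Sum (excluding Eve): 91

91


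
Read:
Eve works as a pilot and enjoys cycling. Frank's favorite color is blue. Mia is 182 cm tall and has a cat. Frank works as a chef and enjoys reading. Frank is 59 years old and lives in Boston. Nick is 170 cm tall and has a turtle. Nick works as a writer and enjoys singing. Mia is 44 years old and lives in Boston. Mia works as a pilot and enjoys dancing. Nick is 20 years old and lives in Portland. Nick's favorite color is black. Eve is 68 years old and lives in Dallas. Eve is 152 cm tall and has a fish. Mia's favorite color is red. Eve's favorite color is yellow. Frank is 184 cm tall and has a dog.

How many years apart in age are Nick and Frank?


20 vs 59, diff = 39

39


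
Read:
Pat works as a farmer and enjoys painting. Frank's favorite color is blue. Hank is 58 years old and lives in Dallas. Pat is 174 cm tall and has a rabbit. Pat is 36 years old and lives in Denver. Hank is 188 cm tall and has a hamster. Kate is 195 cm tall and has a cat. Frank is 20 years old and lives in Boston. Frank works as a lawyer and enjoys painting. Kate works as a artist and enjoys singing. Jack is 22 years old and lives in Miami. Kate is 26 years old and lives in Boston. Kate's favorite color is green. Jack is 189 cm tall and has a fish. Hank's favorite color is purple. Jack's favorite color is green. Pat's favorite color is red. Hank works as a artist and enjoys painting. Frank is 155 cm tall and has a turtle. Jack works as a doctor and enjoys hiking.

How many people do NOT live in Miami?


Not in Miami: 4

4


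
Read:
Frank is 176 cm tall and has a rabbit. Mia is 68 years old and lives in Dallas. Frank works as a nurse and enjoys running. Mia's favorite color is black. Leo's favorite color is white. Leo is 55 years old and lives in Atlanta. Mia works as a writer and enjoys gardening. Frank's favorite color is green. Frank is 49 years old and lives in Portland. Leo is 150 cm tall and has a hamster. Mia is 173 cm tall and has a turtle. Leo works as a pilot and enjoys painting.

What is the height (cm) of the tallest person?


Tallest: Frank at 176 cm

176


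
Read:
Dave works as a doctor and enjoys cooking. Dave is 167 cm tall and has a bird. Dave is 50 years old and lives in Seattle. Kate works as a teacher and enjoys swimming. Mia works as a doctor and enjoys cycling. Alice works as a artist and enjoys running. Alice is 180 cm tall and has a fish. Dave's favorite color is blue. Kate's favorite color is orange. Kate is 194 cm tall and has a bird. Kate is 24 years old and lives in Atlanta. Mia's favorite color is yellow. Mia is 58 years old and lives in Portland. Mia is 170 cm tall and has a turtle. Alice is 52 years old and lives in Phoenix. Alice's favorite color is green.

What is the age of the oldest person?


Oldest: Mia at 58

58


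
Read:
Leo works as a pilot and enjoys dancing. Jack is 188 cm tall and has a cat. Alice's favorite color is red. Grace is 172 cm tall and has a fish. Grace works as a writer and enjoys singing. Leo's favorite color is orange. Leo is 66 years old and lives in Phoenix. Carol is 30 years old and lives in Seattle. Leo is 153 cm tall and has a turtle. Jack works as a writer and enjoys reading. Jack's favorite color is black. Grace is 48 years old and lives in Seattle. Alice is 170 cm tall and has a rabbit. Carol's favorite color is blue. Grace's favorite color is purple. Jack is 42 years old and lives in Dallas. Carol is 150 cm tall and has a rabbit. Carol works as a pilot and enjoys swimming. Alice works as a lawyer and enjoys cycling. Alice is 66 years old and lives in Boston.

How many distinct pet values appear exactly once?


Unique pet values: 3

3


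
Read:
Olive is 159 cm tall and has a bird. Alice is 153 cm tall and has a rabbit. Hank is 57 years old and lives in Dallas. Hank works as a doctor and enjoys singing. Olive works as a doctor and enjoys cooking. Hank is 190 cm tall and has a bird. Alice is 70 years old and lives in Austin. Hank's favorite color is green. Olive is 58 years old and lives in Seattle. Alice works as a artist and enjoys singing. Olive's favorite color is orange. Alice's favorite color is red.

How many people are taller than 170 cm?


Taller than 170: 1

1


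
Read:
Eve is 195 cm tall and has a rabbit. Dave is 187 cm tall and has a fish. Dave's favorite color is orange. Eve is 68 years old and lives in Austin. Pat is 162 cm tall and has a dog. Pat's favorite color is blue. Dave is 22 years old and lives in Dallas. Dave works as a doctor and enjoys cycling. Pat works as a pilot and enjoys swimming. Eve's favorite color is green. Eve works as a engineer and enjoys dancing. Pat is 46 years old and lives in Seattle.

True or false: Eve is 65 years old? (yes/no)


Eve is actually 68. no

no


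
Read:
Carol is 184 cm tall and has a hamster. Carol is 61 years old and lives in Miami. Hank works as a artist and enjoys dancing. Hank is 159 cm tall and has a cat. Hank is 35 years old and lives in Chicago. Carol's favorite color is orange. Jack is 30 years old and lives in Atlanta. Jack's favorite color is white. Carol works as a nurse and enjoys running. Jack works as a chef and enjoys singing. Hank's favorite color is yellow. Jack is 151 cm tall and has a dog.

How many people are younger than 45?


Filter: 2

2


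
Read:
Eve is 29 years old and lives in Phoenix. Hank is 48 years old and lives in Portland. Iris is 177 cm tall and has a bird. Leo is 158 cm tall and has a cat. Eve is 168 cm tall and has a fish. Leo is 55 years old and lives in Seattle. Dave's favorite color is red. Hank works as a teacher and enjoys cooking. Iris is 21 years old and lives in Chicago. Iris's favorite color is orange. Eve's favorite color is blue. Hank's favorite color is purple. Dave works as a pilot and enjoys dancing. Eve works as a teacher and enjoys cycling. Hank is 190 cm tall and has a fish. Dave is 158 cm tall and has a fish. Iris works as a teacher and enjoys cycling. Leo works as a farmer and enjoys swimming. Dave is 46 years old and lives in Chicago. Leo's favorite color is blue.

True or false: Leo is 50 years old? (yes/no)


Leo is actually 55. no

no


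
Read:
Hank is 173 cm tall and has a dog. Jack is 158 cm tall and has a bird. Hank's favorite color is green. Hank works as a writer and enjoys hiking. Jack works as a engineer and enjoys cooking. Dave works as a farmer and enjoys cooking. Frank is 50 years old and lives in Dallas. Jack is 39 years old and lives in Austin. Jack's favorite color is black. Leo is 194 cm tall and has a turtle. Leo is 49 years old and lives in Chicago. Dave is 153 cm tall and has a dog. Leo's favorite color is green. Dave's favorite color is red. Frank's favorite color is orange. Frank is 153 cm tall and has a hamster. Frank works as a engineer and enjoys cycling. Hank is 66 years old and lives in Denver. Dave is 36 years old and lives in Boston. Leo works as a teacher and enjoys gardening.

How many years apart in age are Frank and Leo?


50 vs 49, diff = 1

1


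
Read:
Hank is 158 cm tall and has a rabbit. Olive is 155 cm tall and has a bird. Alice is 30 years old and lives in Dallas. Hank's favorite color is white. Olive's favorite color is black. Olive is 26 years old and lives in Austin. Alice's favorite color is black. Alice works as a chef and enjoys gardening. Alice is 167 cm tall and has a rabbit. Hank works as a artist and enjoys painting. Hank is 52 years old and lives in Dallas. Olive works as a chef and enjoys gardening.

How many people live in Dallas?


Count in Dallas: 2

2


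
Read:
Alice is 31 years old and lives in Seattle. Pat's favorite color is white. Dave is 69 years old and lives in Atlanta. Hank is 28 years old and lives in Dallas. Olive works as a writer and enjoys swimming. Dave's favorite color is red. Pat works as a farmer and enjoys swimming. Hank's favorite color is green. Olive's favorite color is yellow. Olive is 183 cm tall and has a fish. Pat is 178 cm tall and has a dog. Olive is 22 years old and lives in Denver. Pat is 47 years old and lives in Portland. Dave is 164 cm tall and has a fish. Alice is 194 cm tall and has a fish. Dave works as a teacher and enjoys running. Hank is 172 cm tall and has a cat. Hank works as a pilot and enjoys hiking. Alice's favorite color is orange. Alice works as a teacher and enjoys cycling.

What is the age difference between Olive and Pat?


|22 - 47| = 25

25


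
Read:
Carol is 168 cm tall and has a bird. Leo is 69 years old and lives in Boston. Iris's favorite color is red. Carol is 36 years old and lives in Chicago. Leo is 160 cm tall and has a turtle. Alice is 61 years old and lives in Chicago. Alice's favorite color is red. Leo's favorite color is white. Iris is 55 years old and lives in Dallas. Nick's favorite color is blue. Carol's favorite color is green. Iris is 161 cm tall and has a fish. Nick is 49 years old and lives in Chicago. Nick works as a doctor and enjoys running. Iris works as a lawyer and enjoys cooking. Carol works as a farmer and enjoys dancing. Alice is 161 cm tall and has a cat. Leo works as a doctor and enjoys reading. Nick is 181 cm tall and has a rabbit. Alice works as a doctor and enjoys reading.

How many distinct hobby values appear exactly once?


Unique hobby values: 3

3


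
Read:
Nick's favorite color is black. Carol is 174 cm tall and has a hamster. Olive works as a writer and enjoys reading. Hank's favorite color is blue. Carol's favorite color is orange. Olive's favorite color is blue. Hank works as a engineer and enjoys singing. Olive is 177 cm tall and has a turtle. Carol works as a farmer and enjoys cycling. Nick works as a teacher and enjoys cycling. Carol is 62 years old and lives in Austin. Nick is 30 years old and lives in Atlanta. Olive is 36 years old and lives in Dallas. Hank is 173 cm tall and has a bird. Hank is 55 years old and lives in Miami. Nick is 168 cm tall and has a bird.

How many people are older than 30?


Filter: 3

3


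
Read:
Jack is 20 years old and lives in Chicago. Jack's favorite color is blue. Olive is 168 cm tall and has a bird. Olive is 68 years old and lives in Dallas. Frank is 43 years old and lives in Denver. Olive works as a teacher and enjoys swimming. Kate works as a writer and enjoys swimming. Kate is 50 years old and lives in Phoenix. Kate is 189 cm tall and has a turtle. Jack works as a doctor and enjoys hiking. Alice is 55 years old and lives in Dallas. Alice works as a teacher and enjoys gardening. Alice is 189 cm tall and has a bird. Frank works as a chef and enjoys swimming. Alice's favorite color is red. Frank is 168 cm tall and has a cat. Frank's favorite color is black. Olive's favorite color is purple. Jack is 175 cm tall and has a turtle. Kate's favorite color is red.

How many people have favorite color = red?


Count: 2

2


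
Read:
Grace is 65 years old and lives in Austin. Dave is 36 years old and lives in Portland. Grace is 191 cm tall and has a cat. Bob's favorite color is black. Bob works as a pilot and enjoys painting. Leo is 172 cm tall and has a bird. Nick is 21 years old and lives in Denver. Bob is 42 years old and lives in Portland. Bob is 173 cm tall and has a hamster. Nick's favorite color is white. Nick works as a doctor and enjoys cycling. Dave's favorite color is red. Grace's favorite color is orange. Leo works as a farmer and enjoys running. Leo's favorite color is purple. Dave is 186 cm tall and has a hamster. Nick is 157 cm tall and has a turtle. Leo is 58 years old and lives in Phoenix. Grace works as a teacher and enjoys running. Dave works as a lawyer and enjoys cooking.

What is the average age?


Sum=222, n=5, avg=44.4

44.4


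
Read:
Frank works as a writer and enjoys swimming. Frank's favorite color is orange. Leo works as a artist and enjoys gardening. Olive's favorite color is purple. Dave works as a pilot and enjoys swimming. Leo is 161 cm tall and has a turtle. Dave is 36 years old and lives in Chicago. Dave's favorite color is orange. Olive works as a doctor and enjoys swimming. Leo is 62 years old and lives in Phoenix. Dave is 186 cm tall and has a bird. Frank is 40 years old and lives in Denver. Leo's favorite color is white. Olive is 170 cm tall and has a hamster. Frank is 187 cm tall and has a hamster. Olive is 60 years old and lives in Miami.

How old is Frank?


Frank is 40 years old

40


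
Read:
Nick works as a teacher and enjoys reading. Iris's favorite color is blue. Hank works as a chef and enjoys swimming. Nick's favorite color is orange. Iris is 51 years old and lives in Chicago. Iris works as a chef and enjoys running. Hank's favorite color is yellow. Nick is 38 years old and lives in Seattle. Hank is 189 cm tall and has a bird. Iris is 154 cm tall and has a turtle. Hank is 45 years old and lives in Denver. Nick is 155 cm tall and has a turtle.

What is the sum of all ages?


51+38+45 = 134

134


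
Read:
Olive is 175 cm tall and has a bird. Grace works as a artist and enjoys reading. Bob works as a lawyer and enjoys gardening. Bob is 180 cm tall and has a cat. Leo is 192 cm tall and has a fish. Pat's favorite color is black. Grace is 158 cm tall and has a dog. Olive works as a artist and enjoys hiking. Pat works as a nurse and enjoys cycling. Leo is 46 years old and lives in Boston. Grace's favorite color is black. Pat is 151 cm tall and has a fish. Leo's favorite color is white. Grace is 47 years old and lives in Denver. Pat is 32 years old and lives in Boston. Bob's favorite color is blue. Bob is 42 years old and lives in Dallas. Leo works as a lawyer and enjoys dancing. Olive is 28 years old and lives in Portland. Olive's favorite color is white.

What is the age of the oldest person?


Oldest: Grace at 47

47


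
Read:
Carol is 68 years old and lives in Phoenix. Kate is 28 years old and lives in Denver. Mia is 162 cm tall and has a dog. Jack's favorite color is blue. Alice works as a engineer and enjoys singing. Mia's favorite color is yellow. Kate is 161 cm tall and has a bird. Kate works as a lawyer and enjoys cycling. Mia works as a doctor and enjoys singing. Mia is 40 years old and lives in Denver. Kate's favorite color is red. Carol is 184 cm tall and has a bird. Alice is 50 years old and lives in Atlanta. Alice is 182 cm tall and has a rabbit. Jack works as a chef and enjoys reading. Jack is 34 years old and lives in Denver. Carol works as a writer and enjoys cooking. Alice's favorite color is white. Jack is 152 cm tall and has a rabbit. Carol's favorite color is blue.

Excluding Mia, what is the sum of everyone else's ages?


Sum (excluding Mia): 180

180


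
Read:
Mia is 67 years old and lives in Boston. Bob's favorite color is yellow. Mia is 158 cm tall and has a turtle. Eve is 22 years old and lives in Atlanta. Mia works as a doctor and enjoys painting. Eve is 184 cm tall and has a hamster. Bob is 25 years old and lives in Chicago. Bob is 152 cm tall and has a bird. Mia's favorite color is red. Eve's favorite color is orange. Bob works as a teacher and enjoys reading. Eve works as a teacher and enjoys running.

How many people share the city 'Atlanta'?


Count: 1

1


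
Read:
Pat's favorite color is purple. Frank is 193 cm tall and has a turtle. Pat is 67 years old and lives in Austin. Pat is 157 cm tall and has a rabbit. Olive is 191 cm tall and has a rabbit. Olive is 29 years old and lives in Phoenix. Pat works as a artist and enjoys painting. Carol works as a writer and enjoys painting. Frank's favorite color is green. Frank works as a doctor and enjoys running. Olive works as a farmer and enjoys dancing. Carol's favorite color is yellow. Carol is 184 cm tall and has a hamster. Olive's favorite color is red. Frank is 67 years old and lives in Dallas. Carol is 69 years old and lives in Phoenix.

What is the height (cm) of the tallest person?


Tallest: Frank at 193 cm

193


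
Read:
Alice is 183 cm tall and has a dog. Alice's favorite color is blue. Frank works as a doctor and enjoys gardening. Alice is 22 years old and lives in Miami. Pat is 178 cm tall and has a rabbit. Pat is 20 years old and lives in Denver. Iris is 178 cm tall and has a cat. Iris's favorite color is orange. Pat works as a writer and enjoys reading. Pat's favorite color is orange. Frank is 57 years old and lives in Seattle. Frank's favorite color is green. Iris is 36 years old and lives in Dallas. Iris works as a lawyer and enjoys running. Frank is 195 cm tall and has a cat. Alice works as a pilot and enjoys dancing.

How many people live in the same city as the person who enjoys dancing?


Person with hobby dancing is Alice, city Miami. Count = 1

1


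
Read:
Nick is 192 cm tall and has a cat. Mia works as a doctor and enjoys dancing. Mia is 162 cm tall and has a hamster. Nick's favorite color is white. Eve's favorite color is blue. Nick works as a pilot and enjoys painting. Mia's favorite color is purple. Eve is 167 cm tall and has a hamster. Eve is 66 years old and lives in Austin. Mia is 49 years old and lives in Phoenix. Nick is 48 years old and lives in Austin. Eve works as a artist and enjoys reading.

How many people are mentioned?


People: Nick, Eve, Mia. Count = 3

3


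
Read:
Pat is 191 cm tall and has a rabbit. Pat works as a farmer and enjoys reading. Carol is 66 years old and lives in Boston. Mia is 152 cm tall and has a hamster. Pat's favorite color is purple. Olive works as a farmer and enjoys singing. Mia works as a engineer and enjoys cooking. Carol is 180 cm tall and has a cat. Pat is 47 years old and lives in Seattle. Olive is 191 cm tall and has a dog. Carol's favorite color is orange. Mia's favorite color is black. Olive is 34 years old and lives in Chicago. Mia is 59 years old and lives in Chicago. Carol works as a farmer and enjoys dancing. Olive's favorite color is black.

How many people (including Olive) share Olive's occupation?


Olive is a farmer. Count = 3

3


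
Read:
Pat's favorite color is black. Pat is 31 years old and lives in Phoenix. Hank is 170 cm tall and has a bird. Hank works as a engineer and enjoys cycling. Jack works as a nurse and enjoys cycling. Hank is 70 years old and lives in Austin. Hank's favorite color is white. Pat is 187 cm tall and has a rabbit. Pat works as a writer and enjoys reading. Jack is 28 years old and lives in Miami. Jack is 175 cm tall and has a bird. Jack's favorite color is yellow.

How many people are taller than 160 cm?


Taller than 160: 3

3


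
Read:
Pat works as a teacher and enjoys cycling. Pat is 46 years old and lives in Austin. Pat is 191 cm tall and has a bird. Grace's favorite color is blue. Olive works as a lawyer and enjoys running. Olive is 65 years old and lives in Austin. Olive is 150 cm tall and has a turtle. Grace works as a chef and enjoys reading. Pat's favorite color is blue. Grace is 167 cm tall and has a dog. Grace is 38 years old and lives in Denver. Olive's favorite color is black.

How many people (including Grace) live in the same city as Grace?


Grace lives in Denver. Count = 1

1


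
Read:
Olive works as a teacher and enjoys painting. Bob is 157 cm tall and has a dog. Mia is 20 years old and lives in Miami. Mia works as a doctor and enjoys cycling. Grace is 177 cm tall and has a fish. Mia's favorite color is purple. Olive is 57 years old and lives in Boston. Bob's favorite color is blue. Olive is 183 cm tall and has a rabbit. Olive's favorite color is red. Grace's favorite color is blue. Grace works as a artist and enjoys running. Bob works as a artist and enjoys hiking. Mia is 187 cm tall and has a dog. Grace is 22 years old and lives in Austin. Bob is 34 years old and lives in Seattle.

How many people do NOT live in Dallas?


Not in Dallas: 4

4


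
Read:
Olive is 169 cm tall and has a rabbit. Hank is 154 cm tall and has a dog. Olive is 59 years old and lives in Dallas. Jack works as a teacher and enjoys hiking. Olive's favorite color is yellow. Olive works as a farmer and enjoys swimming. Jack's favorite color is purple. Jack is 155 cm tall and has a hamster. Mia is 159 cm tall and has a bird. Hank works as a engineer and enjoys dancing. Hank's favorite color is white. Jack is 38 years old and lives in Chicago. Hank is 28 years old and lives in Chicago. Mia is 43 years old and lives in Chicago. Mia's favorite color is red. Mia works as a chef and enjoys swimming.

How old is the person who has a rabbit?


Person with rabbit is Olive, age 59

59


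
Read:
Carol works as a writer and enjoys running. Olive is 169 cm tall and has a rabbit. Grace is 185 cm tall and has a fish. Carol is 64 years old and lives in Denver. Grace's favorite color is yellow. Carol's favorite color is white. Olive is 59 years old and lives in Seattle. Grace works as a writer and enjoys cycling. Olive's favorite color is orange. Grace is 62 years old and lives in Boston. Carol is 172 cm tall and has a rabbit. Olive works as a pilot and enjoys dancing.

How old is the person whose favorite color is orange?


Person with favorite color=orange is Olive, age 59

59


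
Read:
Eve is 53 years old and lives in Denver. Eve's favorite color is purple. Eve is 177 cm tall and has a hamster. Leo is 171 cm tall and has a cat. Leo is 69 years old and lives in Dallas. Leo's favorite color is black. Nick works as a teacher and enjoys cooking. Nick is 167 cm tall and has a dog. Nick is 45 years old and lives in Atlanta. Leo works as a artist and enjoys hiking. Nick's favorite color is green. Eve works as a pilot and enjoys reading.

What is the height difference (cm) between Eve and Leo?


|177 - 171| = 6

6


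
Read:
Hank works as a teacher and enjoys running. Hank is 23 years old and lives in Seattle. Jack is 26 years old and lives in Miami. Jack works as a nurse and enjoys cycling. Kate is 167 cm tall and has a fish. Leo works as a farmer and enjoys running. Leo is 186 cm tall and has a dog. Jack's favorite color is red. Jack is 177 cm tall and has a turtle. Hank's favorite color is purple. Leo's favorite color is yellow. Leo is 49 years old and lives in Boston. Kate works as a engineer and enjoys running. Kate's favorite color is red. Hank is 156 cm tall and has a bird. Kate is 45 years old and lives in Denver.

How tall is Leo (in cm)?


Leo is 186 cm tall

186


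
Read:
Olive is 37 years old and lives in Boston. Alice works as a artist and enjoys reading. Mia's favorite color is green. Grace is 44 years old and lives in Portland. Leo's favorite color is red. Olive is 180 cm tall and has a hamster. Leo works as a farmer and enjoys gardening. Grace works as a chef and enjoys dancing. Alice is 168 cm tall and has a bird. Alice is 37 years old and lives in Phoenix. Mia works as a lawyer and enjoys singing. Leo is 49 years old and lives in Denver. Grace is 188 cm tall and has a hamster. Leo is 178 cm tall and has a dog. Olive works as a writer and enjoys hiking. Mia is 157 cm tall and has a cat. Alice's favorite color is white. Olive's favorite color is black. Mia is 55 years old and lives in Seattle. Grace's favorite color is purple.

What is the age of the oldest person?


Oldest: Mia at 55

55


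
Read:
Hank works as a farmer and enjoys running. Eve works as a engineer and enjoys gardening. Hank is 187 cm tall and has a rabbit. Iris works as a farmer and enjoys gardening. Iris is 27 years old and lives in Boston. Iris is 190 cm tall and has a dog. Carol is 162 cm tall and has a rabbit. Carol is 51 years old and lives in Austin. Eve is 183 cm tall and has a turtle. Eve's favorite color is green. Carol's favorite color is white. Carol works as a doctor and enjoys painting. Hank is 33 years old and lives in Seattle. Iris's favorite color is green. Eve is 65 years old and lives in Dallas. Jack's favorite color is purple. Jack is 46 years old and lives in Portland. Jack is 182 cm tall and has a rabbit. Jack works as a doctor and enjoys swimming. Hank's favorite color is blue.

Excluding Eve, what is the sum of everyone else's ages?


Sum (excluding Eve): 157

157


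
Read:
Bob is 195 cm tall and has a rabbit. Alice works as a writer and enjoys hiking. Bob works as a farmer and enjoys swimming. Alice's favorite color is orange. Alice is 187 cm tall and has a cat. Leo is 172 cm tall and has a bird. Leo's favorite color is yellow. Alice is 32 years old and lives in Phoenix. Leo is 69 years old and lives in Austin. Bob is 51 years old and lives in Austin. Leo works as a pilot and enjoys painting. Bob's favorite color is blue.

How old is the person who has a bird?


Person with bird is Leo, age 69

69


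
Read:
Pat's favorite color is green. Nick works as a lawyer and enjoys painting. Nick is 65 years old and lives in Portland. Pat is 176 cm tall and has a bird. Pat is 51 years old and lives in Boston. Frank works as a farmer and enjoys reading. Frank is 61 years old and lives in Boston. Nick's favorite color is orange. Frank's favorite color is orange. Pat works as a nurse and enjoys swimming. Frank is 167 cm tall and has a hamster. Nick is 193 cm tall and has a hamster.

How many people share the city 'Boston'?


Count: 2

2


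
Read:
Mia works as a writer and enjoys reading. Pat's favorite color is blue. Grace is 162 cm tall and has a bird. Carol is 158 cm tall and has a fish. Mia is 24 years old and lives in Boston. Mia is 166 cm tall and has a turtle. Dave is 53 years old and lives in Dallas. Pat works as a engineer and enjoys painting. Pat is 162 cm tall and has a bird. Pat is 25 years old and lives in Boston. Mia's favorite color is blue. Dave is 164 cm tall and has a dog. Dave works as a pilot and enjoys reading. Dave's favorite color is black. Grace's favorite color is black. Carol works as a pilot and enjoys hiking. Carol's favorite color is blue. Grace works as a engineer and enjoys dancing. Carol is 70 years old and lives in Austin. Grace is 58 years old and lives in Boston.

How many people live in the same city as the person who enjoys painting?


Person with hobby painting is Pat, city Boston. Count = 3

3


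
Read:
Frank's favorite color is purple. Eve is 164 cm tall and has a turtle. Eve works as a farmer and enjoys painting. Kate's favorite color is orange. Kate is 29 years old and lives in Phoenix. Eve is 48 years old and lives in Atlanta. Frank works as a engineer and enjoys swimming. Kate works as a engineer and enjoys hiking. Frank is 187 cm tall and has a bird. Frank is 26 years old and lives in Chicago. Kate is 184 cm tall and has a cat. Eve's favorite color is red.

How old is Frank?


Frank is 26 years old

26
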